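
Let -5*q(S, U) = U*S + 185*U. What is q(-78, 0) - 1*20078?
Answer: -20078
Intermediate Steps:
q(S, U) = -37*U - S*U/5 (q(S, U) = -(U*S + 185*U)/5 = -(S*U + 185*U)/5 = -(185*U + S*U)/5 = -37*U - S*U/5)
q(-78, 0) - 1*20078 = -⅕*0*(185 - 78) - 1*20078 = -⅕*0*107 - 20078 = 0 - 20078 = -20078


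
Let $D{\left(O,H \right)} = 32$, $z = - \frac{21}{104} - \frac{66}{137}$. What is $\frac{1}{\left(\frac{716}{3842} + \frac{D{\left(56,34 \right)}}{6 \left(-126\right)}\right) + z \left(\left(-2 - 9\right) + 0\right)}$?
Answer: $\frac{5173007112}{39648291331} \approx 0.13047$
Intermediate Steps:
$z = - \frac{9741}{14248}$ ($z = \left(-21\right) \frac{1}{104} - \frac{66}{137} = - \frac{21}{104} - \frac{66}{137} = - \frac{9741}{14248} \approx -0.68367$)
$\frac{1}{\left(\frac{716}{3842} + \frac{D{\left(56,34 \right)}}{6 \left(-126\right)}\right) + z \left(\left(-2 - 9\right) + 0\right)} = \frac{1}{\left(\frac{716}{3842} + \frac{32}{6 \left(-126\right)}\right) - \frac{9741 \left(\left(-2 - 9\right) + 0\right)}{14248}} = \frac{1}{\left(716 \cdot \frac{1}{3842} + \frac{32}{-756}\right) - \frac{9741 \left(-11 + 0\right)}{14248}} = \frac{1}{\left(\frac{358}{1921} + 32 \left(- \frac{1}{756}\right)\right) - - \frac{107151}{14248}} = \frac{1}{\left(\frac{358}{1921} - \frac{8}{189}\right) + \frac{107151}{14248}} = \frac{1}{\frac{52294}{363069} + \frac{107151}{14248}} = \frac{1}{\frac{39648291331}{5173007112}} = \frac{5173007112}{39648291331}$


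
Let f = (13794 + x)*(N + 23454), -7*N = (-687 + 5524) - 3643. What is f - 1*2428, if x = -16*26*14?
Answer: 1298965484/7 ≈ 1.8557e+8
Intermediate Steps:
x = -5824 (x = -416*14 = -5824)
N = -1194/7 (N = -((-687 + 5524) - 3643)/7 = -(4837 - 3643)/7 = -⅐*1194 = -1194/7 ≈ -170.57)
f = 1298982480/7 (f = (13794 - 5824)*(-1194/7 + 23454) = 7970*(162984/7) = 1298982480/7 ≈ 1.8557e+8)
f - 1*2428 = 1298982480/7 - 1*2428 = 1298982480/7 - 2428 = 1298965484/7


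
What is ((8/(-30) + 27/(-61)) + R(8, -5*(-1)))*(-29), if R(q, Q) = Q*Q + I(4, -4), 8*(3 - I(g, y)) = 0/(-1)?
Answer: -724159/915 ≈ -791.43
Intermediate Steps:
I(g, y) = 3 (I(g, y) = 3 - 0/(-1) = 3 - 0*(-1) = 3 - ⅛*0 = 3 + 0 = 3)
R(q, Q) = 3 + Q² (R(q, Q) = Q*Q + 3 = Q² + 3 = 3 + Q²)
((8/(-30) + 27/(-61)) + R(8, -5*(-1)))*(-29) = ((8/(-30) + 27/(-61)) + (3 + (-5*(-1))²))*(-29) = ((8*(-1/30) + 27*(-1/61)) + (3 + 5²))*(-29) = ((-4/15 - 27/61) + (3 + 25))*(-29) = (-649/915 + 28)*(-29) = (24971/915)*(-29) = -724159/915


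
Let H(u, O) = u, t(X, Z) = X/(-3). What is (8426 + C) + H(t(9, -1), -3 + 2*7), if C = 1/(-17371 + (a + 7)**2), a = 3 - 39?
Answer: 139232189/16530 ≈ 8423.0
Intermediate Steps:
t(X, Z) = -X/3 (t(X, Z) = X*(-1/3) = -X/3)
a = -36
C = -1/16530 (C = 1/(-17371 + (-36 + 7)**2) = 1/(-17371 + (-29)**2) = 1/(-17371 + 841) = 1/(-16530) = -1/16530 ≈ -6.0496e-5)
(8426 + C) + H(t(9, -1), -3 + 2*7) = (8426 - 1/16530) - 1/3*9 = 139281779/16530 - 3 = 139232189/16530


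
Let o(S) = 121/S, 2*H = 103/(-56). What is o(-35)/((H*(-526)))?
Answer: -968/135445 ≈ -0.0071468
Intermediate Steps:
H = -103/112 (H = (103/(-56))/2 = (103*(-1/56))/2 = (½)*(-103/56) = -103/112 ≈ -0.91964)
o(-35)/((H*(-526))) = (121/(-35))/((-103/112*(-526))) = (121*(-1/35))/(27089/56) = -121/35*56/27089 = -968/135445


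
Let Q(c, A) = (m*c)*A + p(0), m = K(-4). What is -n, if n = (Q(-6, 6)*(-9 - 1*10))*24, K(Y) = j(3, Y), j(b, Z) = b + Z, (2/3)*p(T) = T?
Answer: 16416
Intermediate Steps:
p(T) = 3*T/2
j(b, Z) = Z + b
K(Y) = 3 + Y (K(Y) = Y + 3 = 3 + Y)
m = -1 (m = 3 - 4 = -1)
Q(c, A) = -A*c (Q(c, A) = (-c)*A + (3/2)*0 = -A*c + 0 = -A*c)
n = -16416 (n = ((-1*6*(-6))*(-9 - 1*10))*24 = (36*(-9 - 10))*24 = (36*(-19))*24 = -684*24 = -16416)
-n = -1*(-16416) = 16416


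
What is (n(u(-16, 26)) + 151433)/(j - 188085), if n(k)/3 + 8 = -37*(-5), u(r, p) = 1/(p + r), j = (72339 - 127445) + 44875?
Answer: -37991/49579 ≈ -0.76627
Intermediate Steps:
j = -10231 (j = -55106 + 44875 = -10231)
n(k) = 531 (n(k) = -24 + 3*(-37*(-5)) = -24 + 3*185 = -24 + 555 = 531)
(n(u(-16, 26)) + 151433)/(j - 188085) = (531 + 151433)/(-10231 - 188085) = 151964/(-198316) = 151964*(-1/198316) = -37991/49579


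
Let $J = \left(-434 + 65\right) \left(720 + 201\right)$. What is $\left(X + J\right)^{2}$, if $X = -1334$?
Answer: $116405839489$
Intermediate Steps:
$J = -339849$ ($J = \left(-369\right) 921 = -339849$)
$\left(X + J\right)^{2} = \left(-1334 - 339849\right)^{2} = \left(-341183\right)^{2} = 116405839489$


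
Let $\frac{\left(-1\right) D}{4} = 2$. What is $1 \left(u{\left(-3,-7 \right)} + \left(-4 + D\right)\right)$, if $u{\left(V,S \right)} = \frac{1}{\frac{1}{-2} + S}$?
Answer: $- \frac{182}{15} \approx -12.133$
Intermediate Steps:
$D = -8$ ($D = \left(-4\right) 2 = -8$)
$u{\left(V,S \right)} = \frac{1}{- \frac{1}{2} + S}$
$1 \left(u{\left(-3,-7 \right)} + \left(-4 + D\right)\right) = 1 \left(\frac{2}{-1 + 2 \left(-7\right)} - 12\right) = 1 \left(\frac{2}{-1 - 14} - 12\right) = 1 \left(\frac{2}{-15} - 12\right) = 1 \left(2 \left(- \frac{1}{15}\right) - 12\right) = 1 \left(- \frac{2}{15} - 12\right) = 1 \left(- \frac{182}{15}\right) = - \frac{182}{15}$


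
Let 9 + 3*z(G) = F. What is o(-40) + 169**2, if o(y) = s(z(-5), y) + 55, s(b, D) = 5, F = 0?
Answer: 28621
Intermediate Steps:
z(G) = -3 (z(G) = -3 + (1/3)*0 = -3 + 0 = -3)
o(y) = 60 (o(y) = 5 + 55 = 60)
o(-40) + 169**2 = 60 + 169**2 = 60 + 28561 = 28621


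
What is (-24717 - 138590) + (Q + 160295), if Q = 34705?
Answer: 31693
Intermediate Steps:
(-24717 - 138590) + (Q + 160295) = (-24717 - 138590) + (34705 + 160295) = -163307 + 195000 = 31693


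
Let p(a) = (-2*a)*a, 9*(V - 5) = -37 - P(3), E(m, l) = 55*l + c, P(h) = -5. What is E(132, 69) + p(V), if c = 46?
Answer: 310783/81 ≈ 3836.8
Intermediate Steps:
E(m, l) = 46 + 55*l (E(m, l) = 55*l + 46 = 46 + 55*l)
V = 13/9 (V = 5 + (-37 - 1*(-5))/9 = 5 + (-37 + 5)/9 = 5 + (1/9)*(-32) = 5 - 32/9 = 13/9 ≈ 1.4444)
p(a) = -2*a**2
E(132, 69) + p(V) = (46 + 55*69) - 2*(13/9)**2 = (46 + 3795) - 2*169/81 = 3841 - 338/81 = 310783/81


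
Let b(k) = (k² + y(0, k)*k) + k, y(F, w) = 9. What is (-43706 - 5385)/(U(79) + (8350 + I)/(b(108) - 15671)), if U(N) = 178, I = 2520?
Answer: -143689357/510136 ≈ -281.67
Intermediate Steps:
b(k) = k² + 10*k (b(k) = (k² + 9*k) + k = k² + 10*k)
(-43706 - 5385)/(U(79) + (8350 + I)/(b(108) - 15671)) = (-43706 - 5385)/(178 + (8350 + 2520)/(108*(10 + 108) - 15671)) = -49091/(178 + 10870/(108*118 - 15671)) = -49091/(178 + 10870/(12744 - 15671)) = -49091/(178 + 10870/(-2927)) = -49091/(178 + 10870*(-1/2927)) = -49091/(178 - 10870/2927) = -49091/510136/2927 = -49091*2927/510136 = -143689357/510136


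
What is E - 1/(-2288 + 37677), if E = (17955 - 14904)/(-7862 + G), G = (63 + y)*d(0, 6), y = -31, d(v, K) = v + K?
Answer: -107979509/271433630 ≈ -0.39781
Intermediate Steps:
d(v, K) = K + v
G = 192 (G = (63 - 31)*(6 + 0) = 32*6 = 192)
E = -3051/7670 (E = (17955 - 14904)/(-7862 + 192) = 3051/(-7670) = 3051*(-1/7670) = -3051/7670 ≈ -0.39778)
E - 1/(-2288 + 37677) = -3051/7670 - 1/(-2288 + 37677) = -3051/7670 - 1/35389 = -107979509/271433630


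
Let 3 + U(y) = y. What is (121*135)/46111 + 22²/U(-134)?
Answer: -20079829/6317207 ≈ -3.1786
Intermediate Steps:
U(y) = -3 + y
(121*135)/46111 + 22²/U(-134) = (121*135)/46111 + 22²/(-3 - 134) = 16335*(1/46111) + 484/(-137) = 16335/46111 + 484*(-1/137) = 16335/46111 - 484/137 = -20079829/6317207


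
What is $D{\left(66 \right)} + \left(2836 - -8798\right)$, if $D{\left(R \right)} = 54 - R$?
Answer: $11622$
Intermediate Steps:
$D{\left(66 \right)} + \left(2836 - -8798\right) = \left(54 - 66\right) + \left(2836 - -8798\right) = \left(54 - 66\right) + \left(2836 + 8798\right) = -12 + 11634 = 11622$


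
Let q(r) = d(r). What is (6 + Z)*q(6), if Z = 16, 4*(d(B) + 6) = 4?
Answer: -110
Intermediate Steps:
d(B) = -5 (d(B) = -6 + (1/4)*4 = -6 + 1 = -5)
q(r) = -5
(6 + Z)*q(6) = (6 + 16)*(-5) = 22*(-5) = -110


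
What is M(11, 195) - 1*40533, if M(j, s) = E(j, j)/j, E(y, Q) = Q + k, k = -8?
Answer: -445860/11 ≈ -40533.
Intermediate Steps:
E(y, Q) = -8 + Q (E(y, Q) = Q - 8 = -8 + Q)
M(j, s) = (-8 + j)/j
M(11, 195) - 1*40533 = (-8 + 11)/11 - 1*40533 = (1/11)*3 - 40533 = 3/11 - 40533 = -445860/11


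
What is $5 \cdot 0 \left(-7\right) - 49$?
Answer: $-49$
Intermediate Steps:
$5 \cdot 0 \left(-7\right) - 49 = 0 \left(-7\right) - 49 = 0 - 49 = -49$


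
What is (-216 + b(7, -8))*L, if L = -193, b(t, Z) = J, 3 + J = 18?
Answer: 38793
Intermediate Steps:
J = 15 (J = -3 + 18 = 15)
b(t, Z) = 15
(-216 + b(7, -8))*L = (-216 + 15)*(-193) = -201*(-193) = 38793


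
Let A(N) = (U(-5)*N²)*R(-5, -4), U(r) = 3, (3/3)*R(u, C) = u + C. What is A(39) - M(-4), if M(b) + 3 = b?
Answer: -41060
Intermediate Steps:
M(b) = -3 + b
R(u, C) = C + u (R(u, C) = u + C = C + u)
A(N) = -27*N² (A(N) = (3*N²)*(-4 - 5) = (3*N²)*(-9) = -27*N²)
A(39) - M(-4) = -27*39² - (-3 - 4) = -27*1521 - 1*(-7) = -41067 + 7 = -41060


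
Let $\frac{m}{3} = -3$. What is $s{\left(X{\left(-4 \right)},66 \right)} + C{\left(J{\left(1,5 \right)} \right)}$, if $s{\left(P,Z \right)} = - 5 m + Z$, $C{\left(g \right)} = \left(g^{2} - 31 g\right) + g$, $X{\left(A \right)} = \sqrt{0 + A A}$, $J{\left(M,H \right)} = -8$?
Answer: $415$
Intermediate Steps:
$m = -9$ ($m = 3 \left(-3\right) = -9$)
$X{\left(A \right)} = \sqrt{A^{2}}$ ($X{\left(A \right)} = \sqrt{0 + A^{2}} = \sqrt{A^{2}}$)
$C{\left(g \right)} = g^{2} - 30 g$
$s{\left(P,Z \right)} = 45 + Z$ ($s{\left(P,Z \right)} = \left(-5\right) \left(-9\right) + Z = 45 + Z$)
$s{\left(X{\left(-4 \right)},66 \right)} + C{\left(J{\left(1,5 \right)} \right)} = \left(45 + 66\right) - 8 \left(-30 - 8\right) = 111 - -304 = 111 + 304 = 415$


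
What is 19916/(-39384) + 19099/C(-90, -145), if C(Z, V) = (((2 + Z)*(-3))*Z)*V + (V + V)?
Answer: -4241039534/8479645965 ≈ -0.50014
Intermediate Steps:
C(Z, V) = 2*V + V*Z*(-6 - 3*Z) (C(Z, V) = ((-6 - 3*Z)*Z)*V + 2*V = (Z*(-6 - 3*Z))*V + 2*V = V*Z*(-6 - 3*Z) + 2*V = 2*V + V*Z*(-6 - 3*Z))
19916/(-39384) + 19099/C(-90, -145) = 19916/(-39384) + 19099/((-145*(2 - 6*(-90) - 3*(-90)²))) = 19916*(-1/39384) + 19099/((-145*(2 + 540 - 3*8100))) = -4979/9846 + 19099/((-145*(2 + 540 - 24300))) = -4979/9846 + 19099/((-145*(-23758))) = -4979/9846 + 19099/3444910 = -4241039534/8479645965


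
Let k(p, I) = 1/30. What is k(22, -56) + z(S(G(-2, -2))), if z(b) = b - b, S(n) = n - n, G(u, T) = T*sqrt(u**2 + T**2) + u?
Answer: 1/30 ≈ 0.033333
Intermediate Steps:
G(u, T) = u + T*sqrt(T**2 + u**2) (G(u, T) = T*sqrt(T**2 + u**2) + u = u + T*sqrt(T**2 + u**2))
k(p, I) = 1/30
S(n) = 0
z(b) = 0
k(22, -56) + z(S(G(-2, -2))) = 1/30 + 0 = 1/30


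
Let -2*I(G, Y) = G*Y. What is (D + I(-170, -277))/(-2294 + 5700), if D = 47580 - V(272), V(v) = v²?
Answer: -49949/3406 ≈ -14.665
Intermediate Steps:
I(G, Y) = -G*Y/2
D = -26404 (D = 47580 - 1*272² = 47580 - 1*73984 = 47580 - 73984 = -26404)
(D + I(-170, -277))/(-2294 + 5700) = (-26404 - ½*(-170)*(-277))/(-2294 + 5700) = (-26404 - 23545)/3406 = -49949*1/3406 = -49949/3406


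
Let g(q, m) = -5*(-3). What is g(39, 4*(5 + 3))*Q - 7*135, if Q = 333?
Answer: 4050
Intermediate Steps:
g(q, m) = 15
g(39, 4*(5 + 3))*Q - 7*135 = 15*333 - 7*135 = 4995 - 945 = 4050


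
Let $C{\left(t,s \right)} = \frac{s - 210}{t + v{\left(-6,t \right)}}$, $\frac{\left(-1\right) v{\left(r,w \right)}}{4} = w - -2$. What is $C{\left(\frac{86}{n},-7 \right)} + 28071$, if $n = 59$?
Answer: $\frac{20504633}{730} \approx 28089.0$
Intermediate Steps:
$v{\left(r,w \right)} = -8 - 4 w$ ($v{\left(r,w \right)} = - 4 \left(w - -2\right) = - 4 \left(w + 2\right) = - 4 \left(2 + w\right) = -8 - 4 w$)
$C{\left(t,s \right)} = \frac{-210 + s}{-8 - 3 t}$ ($C{\left(t,s \right)} = \frac{s - 210}{t - \left(8 + 4 t\right)} = \frac{-210 + s}{-8 - 3 t}$)
$C{\left(\frac{86}{n},-7 \right)} + 28071 = \frac{210 - -7}{8 + 3 \cdot \frac{86}{59}} + 28071 = \frac{210 + 7}{8 + 3 \cdot 86 \cdot \frac{1}{59}} + 28071 = \frac{1}{8 + 3 \cdot \frac{86}{59}} \cdot 217 + 28071 = \frac{1}{8 + \frac{258}{59}} \cdot 217 + 28071 = \frac{1}{\frac{730}{59}} \cdot 217 + 28071 = \frac{59}{730} \cdot 217 + 28071 = \frac{12803}{730} + 28071 = \frac{20504633}{730}$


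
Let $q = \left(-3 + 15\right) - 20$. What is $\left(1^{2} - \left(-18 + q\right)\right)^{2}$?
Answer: $729$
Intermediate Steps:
$q = -8$ ($q = 12 - 20 = -8$)
$\left(1^{2} - \left(-18 + q\right)\right)^{2} = \left(1^{2} + \left(18 - -8\right)\right)^{2} = \left(1 + \left(18 + 8\right)\right)^{2} = \left(1 + 26\right)^{2} = 27^{2} = 729$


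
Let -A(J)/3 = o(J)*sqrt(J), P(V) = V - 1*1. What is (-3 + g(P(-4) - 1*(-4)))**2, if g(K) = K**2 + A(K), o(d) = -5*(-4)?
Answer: -3596 + 240*I ≈ -3596.0 + 240.0*I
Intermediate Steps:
P(V) = -1 + V (P(V) = V - 1 = -1 + V)
o(d) = 20
A(J) = -60*sqrt(J)
g(K) = K**2 - 60*sqrt(K)
(-3 + g(P(-4) - 1*(-4)))**2 = (-3 + (((-1 - 4) - 1*(-4))**2 - 60*sqrt((-1 - 4) - 1*(-4))))**2 = (-3 + ((-5 + 4)**2 - 60*sqrt(-5 + 4)))**2 = (-3 + ((-1)**2 - 60*I))**2 = (-3 + (1 - 60*I))**2 = (-2 - 60*I)**2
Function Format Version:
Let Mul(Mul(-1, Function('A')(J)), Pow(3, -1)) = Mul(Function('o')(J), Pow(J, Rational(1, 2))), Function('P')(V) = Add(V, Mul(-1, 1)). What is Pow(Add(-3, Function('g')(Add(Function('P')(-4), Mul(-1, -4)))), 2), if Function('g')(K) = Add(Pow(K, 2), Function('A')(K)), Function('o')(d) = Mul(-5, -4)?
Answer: Add(-3596, Mul(240, I)) ≈ Add(-3596.0, Mul(240.00, I))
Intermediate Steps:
Function('P')(V) = Add(-1, V) (Function('P')(V) = Add(V, -1) = Add(-1, V))
Function('o')(d) = 20
Function('A')(J) = Mul(-60, Pow(J, Rational(1, 2))) (Function('A')(J) = Mul(-3, Mul(20, Pow(J, Rational(1, 2)))) = Mul(-60, Pow(J, Rational(1, 2))))
Function('g')(K) = Add(Pow(K, 2), Mul(-60, Pow(K, Rational(1, 2))))
Pow(Add(-3, Function('g')(Add(Function('P')(-4), Mul(-1, -4)))), 2) = Pow(Add(-3, Add(Pow(Add(Add(-1, -4), Mul(-1, -4)), 2), Mul(-60, Pow(Add(Add(-1, -4), Mul(-1, -4)), Rational(1, 2))))), 2) = Pow(Add(-3, Add(Pow(Add(-5, 4), 2), Mul(-60, Pow(Add(-5, 4), Rational(1, 2))))), 2) = Pow(Add(-3, Add(Pow(-1, 2), Mul(-60, Pow(-1, Rational(1, 2))))), 2) = Pow(Add(-3, Add(1, Mul(-60, I))), 2) = Pow(Add(-2, Mul(-60, I)), 2)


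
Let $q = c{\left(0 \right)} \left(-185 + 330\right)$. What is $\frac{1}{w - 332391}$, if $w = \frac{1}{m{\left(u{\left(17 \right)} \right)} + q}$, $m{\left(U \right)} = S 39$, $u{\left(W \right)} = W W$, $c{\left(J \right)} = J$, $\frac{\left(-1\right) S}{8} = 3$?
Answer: $- \frac{936}{311117977} \approx -3.0085 \cdot 10^{-6}$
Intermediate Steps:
$S = -24$ ($S = \left(-8\right) 3 = -24$)
$u{\left(W \right)} = W^{2}$
$m{\left(U \right)} = -936$ ($m{\left(U \right)} = \left(-24\right) 39 = -936$)
$q = 0$ ($q = 0 \left(-185 + 330\right) = 0 \cdot 145 = 0$)
$w = - \frac{1}{936}$ ($w = \frac{1}{-936 + 0} = \frac{1}{-936} = - \frac{1}{936} \approx -0.0010684$)
$\frac{1}{w - 332391} = \frac{1}{- \frac{1}{936} - 332391} = \frac{1}{- \frac{311117977}{936}} = - \frac{936}{311117977}$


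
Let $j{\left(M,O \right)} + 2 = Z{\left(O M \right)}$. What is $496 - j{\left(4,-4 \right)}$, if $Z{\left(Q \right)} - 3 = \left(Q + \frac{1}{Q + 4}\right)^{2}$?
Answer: $\frac{34031}{144} \approx 236.33$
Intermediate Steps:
$Z{\left(Q \right)} = 3 + \left(Q + \frac{1}{4 + Q}\right)^{2}$ ($Z{\left(Q \right)} = 3 + \left(Q + \frac{1}{Q + 4}\right)^{2} = 3 + \left(Q + \frac{1}{4 + Q}\right)^{2}$)
$j{\left(M,O \right)} = 1 + \frac{\left(1 + M^{2} O^{2} + 4 M O\right)^{2}}{\left(4 + M O\right)^{2}}$ ($j{\left(M,O \right)} = -2 + \left(3 + \frac{\left(1 + \left(O M\right)^{2} + 4 O M\right)^{2}}{\left(4 + O M\right)^{2}}\right) = -2 + \left(3 + \frac{\left(1 + \left(M O\right)^{2} + 4 M O\right)^{2}}{\left(4 + M O\right)^{2}}\right) = -2 + \left(3 + \frac{\left(1 + M^{2} O^{2} + 4 M O\right)^{2}}{\left(4 + M O\right)^{2}}\right) = 1 + \frac{\left(1 + M^{2} O^{2} + 4 M O\right)^{2}}{\left(4 + M O\right)^{2}}$)
$496 - j{\left(4,-4 \right)} = 496 - \left(1 + \frac{\left(1 + 4^{2} \left(-4\right)^{2} + 4 \cdot 4 \left(-4\right)\right)^{2}}{\left(4 + 4 \left(-4\right)\right)^{2}}\right) = 496 - \left(1 + \frac{\left(1 + 16 \cdot 16 - 64\right)^{2}}{\left(4 - 16\right)^{2}}\right) = 496 - \left(1 + \frac{\left(1 + 256 - 64\right)^{2}}{144}\right) = 496 - \left(1 + \frac{193^{2}}{144}\right) = 496 - \left(1 + \frac{1}{144} \cdot 37249\right) = 496 - \left(1 + \frac{37249}{144}\right) = 496 - \frac{37393}{144} = \frac{34031}{144}$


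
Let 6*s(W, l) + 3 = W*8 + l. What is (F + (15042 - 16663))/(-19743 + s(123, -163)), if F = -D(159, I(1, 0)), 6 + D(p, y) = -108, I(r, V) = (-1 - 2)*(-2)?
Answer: 4521/58820 ≈ 0.076862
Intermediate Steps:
I(r, V) = 6 (I(r, V) = -3*(-2) = 6)
D(p, y) = -114 (D(p, y) = -6 - 108 = -114)
s(W, l) = -½ + l/6 + 4*W/3 (s(W, l) = -½ + (W*8 + l)/6 = -½ + (8*W + l)/6 = -½ + (l + 8*W)/6 = -½ + (l/6 + 4*W/3) = -½ + l/6 + 4*W/3)
F = 114 (F = -1*(-114) = 114)
(F + (15042 - 16663))/(-19743 + s(123, -163)) = (114 + (15042 - 16663))/(-19743 + (-½ + (⅙)*(-163) + (4/3)*123)) = (114 - 1621)/(-19743 + (-½ - 163/6 + 164)) = -1507/(-19743 + 409/3) = -1507/(-58820/3) = -1507*(-3/58820) = 4521/58820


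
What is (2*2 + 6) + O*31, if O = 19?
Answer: 599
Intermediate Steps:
(2*2 + 6) + O*31 = (2*2 + 6) + 19*31 = (4 + 6) + 589 = 10 + 589 = 599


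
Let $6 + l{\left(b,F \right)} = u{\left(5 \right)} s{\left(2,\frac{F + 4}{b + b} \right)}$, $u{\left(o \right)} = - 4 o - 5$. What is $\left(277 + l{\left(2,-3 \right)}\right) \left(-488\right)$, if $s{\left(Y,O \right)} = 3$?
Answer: $-95648$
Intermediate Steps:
$u{\left(o \right)} = -5 - 4 o$ ($u{\left(o \right)} = - 4 o - 5 = -5 - 4 o$)
$l{\left(b,F \right)} = -81$ ($l{\left(b,F \right)} = -6 + \left(-5 - 20\right) 3 = -6 - 75 = -81$)
$\left(277 + l{\left(2,-3 \right)}\right) \left(-488\right) = \left(277 - 81\right) \left(-488\right) = 196 \left(-488\right) = -95648$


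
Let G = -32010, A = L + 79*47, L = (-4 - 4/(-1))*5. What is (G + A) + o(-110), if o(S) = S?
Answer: -28407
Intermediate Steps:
L = 0 (L = (-4 - 4*(-1))*5 = (-4 + 4)*5 = 0*5 = 0)
A = 3713 (A = 0 + 79*47 = 0 + 3713 = 3713)
(G + A) + o(-110) = (-32010 + 3713) - 110 = -28297 - 110 = -28407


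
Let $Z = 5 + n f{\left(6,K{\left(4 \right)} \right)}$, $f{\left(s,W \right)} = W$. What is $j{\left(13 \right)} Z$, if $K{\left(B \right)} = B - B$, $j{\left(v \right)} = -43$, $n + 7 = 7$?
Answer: $-215$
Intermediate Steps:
$n = 0$ ($n = -7 + 7 = 0$)
$K{\left(B \right)} = 0$
$Z = 5$ ($Z = 5 + 0 \cdot 0 = 5 + 0 = 5$)
$j{\left(13 \right)} Z = \left(-43\right) 5 = -215$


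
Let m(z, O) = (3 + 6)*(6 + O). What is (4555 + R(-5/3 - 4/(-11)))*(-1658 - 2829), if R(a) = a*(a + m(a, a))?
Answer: -21996436133/1089 ≈ -2.0199e+7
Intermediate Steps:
m(z, O) = 54 + 9*O (m(z, O) = 9*(6 + O) = 54 + 9*O)
R(a) = a*(54 + 10*a) (R(a) = a*(a + (54 + 9*a)) = a*(54 + 10*a))
(4555 + R(-5/3 - 4/(-11)))*(-1658 - 2829) = (4555 + 2*(-5/3 - 4/(-11))*(27 + 5*(-5/3 - 4/(-11))))*(-1658 - 2829) = (4555 + 2*(-5*⅓ - 4*(-1/11))*(27 + 5*(-5*⅓ - 4*(-1/11))))*(-4487) = (4555 + 2*(-5/3 + 4/11)*(27 + 5*(-5/3 + 4/11)))*(-4487) = (4555 + 2*(-43/33)*(27 + 5*(-43/33)))*(-4487) = (4555 + 2*(-43/33)*(27 - 215/33))*(-4487) = (4555 + 2*(-43/33)*(676/33))*(-4487) = (4555 - 58136/1089)*(-4487) = (4902259/1089)*(-4487) = -21996436133/1089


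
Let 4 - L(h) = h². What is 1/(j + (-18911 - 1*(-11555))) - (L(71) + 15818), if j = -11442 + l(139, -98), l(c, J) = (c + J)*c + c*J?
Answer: -288079102/26721 ≈ -10781.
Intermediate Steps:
l(c, J) = J*c + c*(J + c) (l(c, J) = (J + c)*c + J*c = c*(J + c) + J*c = J*c + c*(J + c))
L(h) = 4 - h²
j = -19365 (j = -11442 + 139*(139 + 2*(-98)) = -11442 + 139*(139 - 196) = -11442 + 139*(-57) = -11442 - 7923 = -19365)
1/(j + (-18911 - 1*(-11555))) - (L(71) + 15818) = 1/(-19365 + (-18911 - 1*(-11555))) - ((4 - 1*71²) + 15818) = 1/(-19365 + (-18911 + 11555)) - ((4 - 1*5041) + 15818) = 1/(-19365 - 7356) - ((4 - 5041) + 15818) = 1/(-26721) - (-5037 + 15818) = -1/26721 - 1*10781 = -1/26721 - 10781 = -288079102/26721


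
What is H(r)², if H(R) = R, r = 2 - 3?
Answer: 1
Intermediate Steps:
r = -1
H(r)² = (-1)² = 1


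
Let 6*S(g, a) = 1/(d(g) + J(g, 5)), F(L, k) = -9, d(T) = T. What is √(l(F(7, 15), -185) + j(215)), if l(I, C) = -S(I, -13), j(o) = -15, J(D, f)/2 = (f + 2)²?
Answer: I*√4277874/534 ≈ 3.8732*I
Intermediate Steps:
J(D, f) = 2*(2 + f)² (J(D, f) = 2*(f + 2)² = 2*(2 + f)²)
S(g, a) = 1/(6*(98 + g)) (S(g, a) = 1/(6*(g + 2*(2 + 5)²)) = 1/(6*(g + 2*7²)) = 1/(6*(g + 2*49)) = 1/(6*(g + 98)) = 1/(6*(98 + g)))
l(I, C) = -1/(6*(98 + I))
√(l(F(7, 15), -185) + j(215)) = √(-1/(588 + 6*(-9)) - 15) = √(-1/(588 - 54) - 15) = √(-1/534 - 15) = √(-8011/534) = I*√4277874/534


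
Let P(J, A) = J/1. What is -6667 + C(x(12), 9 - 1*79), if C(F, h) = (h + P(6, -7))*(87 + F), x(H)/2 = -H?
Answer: -10699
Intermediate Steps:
P(J, A) = J (P(J, A) = J*1 = J)
x(H) = -2*H (x(H) = 2*(-H) = -2*H)
C(F, h) = (6 + h)*(87 + F) (C(F, h) = (h + 6)*(87 + F) = (6 + h)*(87 + F))
-6667 + C(x(12), 9 - 1*79) = -6667 + (522 + 6*(-2*12) + 87*(9 - 1*79) + (-2*12)*(9 - 1*79)) = -6667 + (522 + 6*(-24) + 87*(9 - 79) - 24*(9 - 79)) = -6667 + (522 - 144 + 87*(-70) - 24*(-70)) = -6667 + (522 - 144 - 6090 + 1680) = -6667 - 4032 = -10699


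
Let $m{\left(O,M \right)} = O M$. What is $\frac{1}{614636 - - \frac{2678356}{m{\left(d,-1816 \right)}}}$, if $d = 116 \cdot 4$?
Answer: $\frac{210656}{129476091627} \approx 1.627 \cdot 10^{-6}$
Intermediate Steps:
$d = 464$
$m{\left(O,M \right)} = M O$
$\frac{1}{614636 - - \frac{2678356}{m{\left(d,-1816 \right)}}} = \frac{1}{614636 - - \frac{2678356}{\left(-1816\right) 464}} = \frac{1}{614636 - - \frac{2678356}{-842624}} = \frac{1}{614636 - \left(-2678356\right) \left(- \frac{1}{842624}\right)} = \frac{1}{614636 - \frac{669589}{210656}} = \frac{1}{\frac{129476091627}{210656}} = \frac{210656}{129476091627}$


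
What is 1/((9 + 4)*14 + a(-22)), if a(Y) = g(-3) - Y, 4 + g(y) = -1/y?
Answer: 3/601 ≈ 0.0049917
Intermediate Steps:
g(y) = -4 - 1/y
a(Y) = -11/3 - Y (a(Y) = (-4 - 1/(-3)) - Y = (-4 - 1*(-⅓)) - Y = (-4 + ⅓) - Y = -11/3 - Y)
1/((9 + 4)*14 + a(-22)) = 1/((9 + 4)*14 + (-11/3 - 1*(-22))) = 1/(13*14 + (-11/3 + 22)) = 1/(182 + 55/3) = 1/(601/3) = 3/601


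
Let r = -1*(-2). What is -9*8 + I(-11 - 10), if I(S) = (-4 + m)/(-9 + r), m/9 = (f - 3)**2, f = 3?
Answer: -500/7 ≈ -71.429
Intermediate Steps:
r = 2
m = 0 (m = 9*(3 - 3)**2 = 9*0**2 = 9*0 = 0)
I(S) = 4/7 (I(S) = (-4 + 0)/(-9 + 2) = -4/(-7) = -4*(-1/7) = 4/7)
-9*8 + I(-11 - 10) = -9*8 + 4/7 = -72 + 4/7 = -500/7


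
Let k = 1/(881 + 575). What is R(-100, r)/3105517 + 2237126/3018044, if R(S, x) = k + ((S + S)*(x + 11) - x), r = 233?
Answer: 2474999463213671/3411621649344272 ≈ 0.72546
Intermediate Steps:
k = 1/1456 ≈ 0.00068681
R(S, x) = 1/1456 - x + 2*S*(11 + x) (R(S, x) = 1/1456 + ((S + S)*(x + 11) - x) = 1/1456 + ((2*S)*(11 + x) - x) = 1/1456 + (2*S*(11 + x) - x) = 1/1456 + (-x + 2*S*(11 + x)) = 1/1456 - x + 2*S*(11 + x))
R(-100, r)/3105517 + 2237126/3018044 = (1/1456 - 1*233 + 22*(-100) + 2*(-100)*233)/3105517 + 2237126/3018044 = (1/1456 - 233 - 2200 - 46600)*(1/3105517) + 2237126*(1/3018044) = -71392047/1456*1/3105517 + 1118563/1509022 = -71392047/4521632752 + 1118563/1509022 = 2474999463213671/3411621649344272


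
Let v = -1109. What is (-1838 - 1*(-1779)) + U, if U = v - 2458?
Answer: -3626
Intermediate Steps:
U = -3567 (U = -1109 - 2458 = -3567)
(-1838 - 1*(-1779)) + U = (-1838 - 1*(-1779)) - 3567 = (-1838 + 1779) - 3567 = -59 - 3567 = -3626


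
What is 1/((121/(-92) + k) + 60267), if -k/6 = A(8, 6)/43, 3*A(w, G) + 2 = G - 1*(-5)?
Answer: 3956/238409393 ≈ 1.6593e-5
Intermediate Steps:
A(w, G) = 1 + G/3 (A(w, G) = -⅔ + (G - 1*(-5))/3 = -⅔ + (G + 5)/3 = -⅔ + (5 + G)/3 = -⅔ + (5/3 + G/3) = 1 + G/3)
k = -18/43 (k = -6*(1 + (⅓)*6)/43 = -6*(1 + 2)/43 = -18/43 ≈ -0.41860)
1/((121/(-92) + k) + 60267) = 1/((121/(-92) - 18/43) + 60267) = 1/((121*(-1/92) - 18/43) + 60267) = 1/((-121/92 - 18/43) + 60267) = 1/(-6859/3956 + 60267) = 1/(238409393/3956) = 3956/238409393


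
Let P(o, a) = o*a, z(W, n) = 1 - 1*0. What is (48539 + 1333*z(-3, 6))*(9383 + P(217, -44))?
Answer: -8228880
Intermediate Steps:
z(W, n) = 1 (z(W, n) = 1 + 0 = 1)
P(o, a) = a*o
(48539 + 1333*z(-3, 6))*(9383 + P(217, -44)) = (48539 + 1333*1)*(9383 - 44*217) = (48539 + 1333)*(9383 - 9548) = 49872*(-165) = -8228880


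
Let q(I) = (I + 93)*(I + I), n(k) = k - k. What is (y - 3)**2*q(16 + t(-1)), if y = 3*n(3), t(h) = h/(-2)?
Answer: 65043/2 ≈ 32522.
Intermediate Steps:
t(h) = -h/2 (t(h) = h*(-1/2) = -h/2)
n(k) = 0
y = 0 (y = 3*0 = 0)
q(I) = 2*I*(93 + I) (q(I) = (93 + I)*(2*I) = 2*I*(93 + I))
(y - 3)**2*q(16 + t(-1)) = (0 - 3)**2*(2*(16 - 1/2*(-1))*(93 + (16 - 1/2*(-1)))) = (-3)**2*(2*(16 + 1/2)*(93 + (16 + 1/2))) = 9*(2*(33/2)*(93 + 33/2)) = 9*(2*(33/2)*(219/2)) = 9*(7227/2) = 65043/2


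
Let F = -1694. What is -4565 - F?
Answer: -2871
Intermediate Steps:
-4565 - F = -4565 - 1*(-1694) = -4565 + 1694 = -2871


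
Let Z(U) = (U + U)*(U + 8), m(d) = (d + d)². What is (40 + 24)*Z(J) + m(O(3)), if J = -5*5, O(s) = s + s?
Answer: 54544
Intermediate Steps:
O(s) = 2*s
J = -25
m(d) = 4*d² (m(d) = (2*d)² = 4*d²)
Z(U) = 2*U*(8 + U) (Z(U) = (2*U)*(8 + U) = 2*U*(8 + U))
(40 + 24)*Z(J) + m(O(3)) = (40 + 24)*(2*(-25)*(8 - 25)) + 4*(2*3)² = 64*(2*(-25)*(-17)) + 4*6² = 64*850 + 4*36 = 54400 + 144 = 54544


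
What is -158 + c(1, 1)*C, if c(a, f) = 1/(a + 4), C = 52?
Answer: -738/5 ≈ -147.60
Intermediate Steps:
c(a, f) = 1/(4 + a)
-158 + c(1, 1)*C = -158 + 52/(4 + 1) = -158 + 52/5 = -738/5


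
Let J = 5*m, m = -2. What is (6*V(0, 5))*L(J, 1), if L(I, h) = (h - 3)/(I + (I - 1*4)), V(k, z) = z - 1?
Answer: 2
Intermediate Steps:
V(k, z) = -1 + z
J = -10 (J = 5*(-2) = -10)
L(I, h) = (-3 + h)/(-4 + 2*I) (L(I, h) = (-3 + h)/(I + (I - 4)) = (-3 + h)/(I + (-4 + I)) = (-3 + h)/(-4 + 2*I))
(6*V(0, 5))*L(J, 1) = (6*(-1 + 5))*((-3 + 1)/(2*(-2 - 10))) = (6*4)*((½)*(-2)/(-12)) = 24*((½)*(-1/12)*(-2)) = 24*(1/12) = 2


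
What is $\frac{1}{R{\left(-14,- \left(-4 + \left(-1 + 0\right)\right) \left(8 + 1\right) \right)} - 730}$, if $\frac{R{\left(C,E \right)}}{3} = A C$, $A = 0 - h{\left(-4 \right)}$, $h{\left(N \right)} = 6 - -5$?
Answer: $- \frac{1}{268} \approx -0.0037313$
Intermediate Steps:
$h{\left(N \right)} = 11$ ($h{\left(N \right)} = 6 + 5 = 11$)
$A = -11$ ($A = 0 - 11 = -11$)
$R{\left(C,E \right)} = - 33 C$ ($R{\left(C,E \right)} = 3 \left(- 11 C\right) = - 33 C$)
$\frac{1}{R{\left(-14,- \left(-4 + \left(-1 + 0\right)\right) \left(8 + 1\right) \right)} - 730} = \frac{1}{\left(-33\right) \left(-14\right) - 730} = \frac{1}{462 - 730} = \frac{1}{-268} = - \frac{1}{268}$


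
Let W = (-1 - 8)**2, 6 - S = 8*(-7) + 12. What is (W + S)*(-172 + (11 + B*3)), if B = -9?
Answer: -24628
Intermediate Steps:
S = 50 (S = 6 - (8*(-7) + 12) = 6 - (-56 + 12) = 6 - 1*(-44) = 6 + 44 = 50)
W = 81 (W = (-9)**2 = 81)
(W + S)*(-172 + (11 + B*3)) = (81 + 50)*(-172 + (11 - 9*3)) = 131*(-172 + (11 - 27)) = 131*(-172 - 16) = 131*(-188) = -24628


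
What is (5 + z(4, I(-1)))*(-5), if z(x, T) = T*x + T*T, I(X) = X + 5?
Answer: -185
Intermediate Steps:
I(X) = 5 + X
z(x, T) = T**2 + T*x (z(x, T) = T*x + T**2 = T**2 + T*x)
(5 + z(4, I(-1)))*(-5) = (5 + (5 - 1)*((5 - 1) + 4))*(-5) = (5 + 4*(4 + 4))*(-5) = (5 + 4*8)*(-5) = (5 + 32)*(-5) = 37*(-5) = -185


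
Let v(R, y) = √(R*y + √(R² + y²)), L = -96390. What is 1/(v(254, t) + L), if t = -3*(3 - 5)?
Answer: -1/(96390 - √(1524 + 2*√16138)) ≈ -1.0379e-5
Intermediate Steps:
t = 6 (t = -3*(-2) = 6)
v(R, y) = √(√(R² + y²) + R*y)
1/(v(254, t) + L) = 1/(√(√(254² + 6²) + 254*6) - 96390) = 1/(√(√(64516 + 36) + 1524) - 96390) = 1/(√(√64552 + 1524) - 96390) = 1/(√(2*√16138 + 1524) - 96390) = 1/(√(1524 + 2*√16138) - 96390) = 1/(-96390 + √(1524 + 2*√16138))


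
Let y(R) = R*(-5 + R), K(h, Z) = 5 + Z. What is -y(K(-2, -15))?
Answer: -150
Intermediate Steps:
-y(K(-2, -15)) = -(5 - 15)*(-5 + (5 - 15)) = -(-10)*(-5 - 10) = -(-10)*(-15) = -1*150 = -150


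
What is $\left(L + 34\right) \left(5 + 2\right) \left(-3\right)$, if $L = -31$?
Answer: $-63$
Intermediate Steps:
$\left(L + 34\right) \left(5 + 2\right) \left(-3\right) = \left(-31 + 34\right) \left(5 + 2\right) \left(-3\right) = 3 \cdot 7 \left(-3\right) = 3 \left(-21\right) = -63$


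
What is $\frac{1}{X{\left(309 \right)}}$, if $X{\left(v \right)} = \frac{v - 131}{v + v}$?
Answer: $\frac{309}{89} \approx 3.4719$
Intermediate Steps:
$X{\left(v \right)} = \frac{-131 + v}{2 v}$
$\frac{1}{X{\left(309 \right)}} = \frac{1}{\frac{1}{2} \cdot \frac{1}{309} \left(-131 + 309\right)} = \frac{1}{\frac{1}{2} \cdot \frac{1}{309} \cdot 178} = \frac{1}{\frac{89}{309}} = \frac{309}{89}$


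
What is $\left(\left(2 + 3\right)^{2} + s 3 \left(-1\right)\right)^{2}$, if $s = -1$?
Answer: $784$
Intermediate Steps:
$\left(\left(2 + 3\right)^{2} + s 3 \left(-1\right)\right)^{2} = \left(\left(2 + 3\right)^{2} + \left(-1\right) 3 \left(-1\right)\right)^{2} = \left(5^{2} - -3\right)^{2} = \left(25 + 3\right)^{2} = 28^{2} = 784$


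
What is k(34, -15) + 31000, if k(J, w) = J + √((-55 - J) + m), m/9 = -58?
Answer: 31034 + I*√611 ≈ 31034.0 + 24.718*I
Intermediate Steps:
m = -522 (m = 9*(-58) = -522)
k(J, w) = J + √(-577 - J) (k(J, w) = J + √((-55 - J) - 522) = J + √(-577 - J))
k(34, -15) + 31000 = (34 + √(-577 - 1*34)) + 31000 = (34 + √(-577 - 34)) + 31000 = (34 + √(-611)) + 31000 = (34 + I*√611) + 31000 = 31034 + I*√611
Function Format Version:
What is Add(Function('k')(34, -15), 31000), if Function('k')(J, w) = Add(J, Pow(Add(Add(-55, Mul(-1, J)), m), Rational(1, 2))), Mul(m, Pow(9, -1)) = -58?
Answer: Add(31034, Mul(I, Pow(611, Rational(1, 2)))) ≈ Add(31034., Mul(24.718, I))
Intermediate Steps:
m = -522 (m = Mul(9, -58) = -522)
Function('k')(J, w) = Add(J, Pow(Add(-577, Mul(-1, J)), Rational(1, 2))) (Function('k')(J, w) = Add(J, Pow(Add(Add(-55, Mul(-1, J)), -522), Rational(1, 2))) = Add(J, Pow(Add(-577, Mul(-1, J)), Rational(1, 2))))
Add(Function('k')(34, -15), 31000) = Add(Add(34, Pow(Add(-577, Mul(-1, 34)), Rational(1, 2))), 31000) = Add(Add(34, Pow(Add(-577, -34), Rational(1, 2))), 31000) = Add(Add(34, Pow(-611, Rational(1, 2))), 31000) = Add(Add(34, Mul(I, Pow(611, Rational(1, 2)))), 31000) = Add(31034, Mul(I, Pow(611, Rational(1, 2))))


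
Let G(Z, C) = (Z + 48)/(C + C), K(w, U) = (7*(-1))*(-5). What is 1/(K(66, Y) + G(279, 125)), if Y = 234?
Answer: 250/9077 ≈ 0.027542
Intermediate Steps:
K(w, U) = 35 (K(w, U) = -7*(-5) = 35)
G(Z, C) = (48 + Z)/(2*C) (G(Z, C) = (48 + Z)/((2*C)) = (48 + Z)*(1/(2*C)) = (48 + Z)/(2*C))
1/(K(66, Y) + G(279, 125)) = 1/(35 + (½)*(48 + 279)/125) = 1/(35 + (½)*(1/125)*327) = 1/(35 + 327/250) = 1/(9077/250) = 250/9077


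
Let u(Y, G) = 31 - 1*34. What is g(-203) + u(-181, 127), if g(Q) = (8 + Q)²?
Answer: 38022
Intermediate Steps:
u(Y, G) = -3 (u(Y, G) = 31 - 34 = -3)
g(-203) + u(-181, 127) = (8 - 203)² - 3 = (-195)² - 3 = 38025 - 3 = 38022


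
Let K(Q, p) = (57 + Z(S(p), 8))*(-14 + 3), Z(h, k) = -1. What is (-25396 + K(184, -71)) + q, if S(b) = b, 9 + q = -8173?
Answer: -34194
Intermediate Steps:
q = -8182 (q = -9 - 8173 = -8182)
K(Q, p) = -616 (K(Q, p) = (57 - 1)*(-14 + 3) = 56*(-11) = -616)
(-25396 + K(184, -71)) + q = (-25396 - 616) - 8182 = -26012 - 8182 = -34194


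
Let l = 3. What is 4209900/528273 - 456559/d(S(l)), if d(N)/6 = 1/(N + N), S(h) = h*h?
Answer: -241186389307/176091 ≈ -1.3697e+6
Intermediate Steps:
S(h) = h²
d(N) = 3/N (d(N) = 6/(N + N) = 6/((2*N)) = 6*(1/(2*N)) = 3/N)
4209900/528273 - 456559/d(S(l)) = 4209900/528273 - 456559/(3/(3²)) = 4209900*(1/528273) - 456559/(3/9) = 1403300/176091 - 456559/(3*(⅑)) = 1403300/176091 - 456559/⅓ = 1403300/176091 - 456559*3 = 1403300/176091 - 1369677 = -241186389307/176091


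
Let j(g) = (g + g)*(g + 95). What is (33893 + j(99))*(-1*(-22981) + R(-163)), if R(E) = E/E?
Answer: 1661713510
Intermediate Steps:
R(E) = 1
j(g) = 2*g*(95 + g) (j(g) = (2*g)*(95 + g) = 2*g*(95 + g))
(33893 + j(99))*(-1*(-22981) + R(-163)) = (33893 + 2*99*(95 + 99))*(-1*(-22981) + 1) = (33893 + 2*99*194)*(22981 + 1) = (33893 + 38412)*22982 = 72305*22982 = 1661713510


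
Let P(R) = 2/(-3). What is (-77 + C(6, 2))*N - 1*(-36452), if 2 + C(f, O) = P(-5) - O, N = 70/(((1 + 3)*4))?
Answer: 866273/24 ≈ 36095.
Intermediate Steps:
P(R) = -⅔ (P(R) = 2*(-⅓) = -⅔)
N = 35/8 (N = 70/((4*4)) = 70/16 = 70*(1/16) = 35/8 ≈ 4.3750)
C(f, O) = -8/3 - O (C(f, O) = -2 + (-⅔ - O) = -8/3 - O)
(-77 + C(6, 2))*N - 1*(-36452) = (-77 + (-8/3 - 1*2))*(35/8) - 1*(-36452) = (-77 + (-8/3 - 2))*(35/8) + 36452 = (-77 - 14/3)*(35/8) + 36452 = -245/3*35/8 + 36452 = -8575/24 + 36452 = 866273/24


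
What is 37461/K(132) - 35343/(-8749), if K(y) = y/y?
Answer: 327781632/8749 ≈ 37465.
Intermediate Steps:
K(y) = 1
37461/K(132) - 35343/(-8749) = 37461/1 - 35343/(-8749) = 37461*1 - 35343*(-1/8749) = 37461 + 35343/8749 = 327781632/8749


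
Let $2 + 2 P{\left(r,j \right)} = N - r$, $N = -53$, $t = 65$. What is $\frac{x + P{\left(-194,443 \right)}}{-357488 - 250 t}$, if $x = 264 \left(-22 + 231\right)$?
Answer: $- \frac{110491}{747476} \approx -0.14782$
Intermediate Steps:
$x = 55176$ ($x = 264 \cdot 209 = 55176$)
$P{\left(r,j \right)} = - \frac{55}{2} - \frac{r}{2}$ ($P{\left(r,j \right)} = -1 + \frac{-53 - r}{2} = -1 - \left(\frac{53}{2} + \frac{r}{2}\right) = - \frac{55}{2} - \frac{r}{2}$)
$\frac{x + P{\left(-194,443 \right)}}{-357488 - 250 t} = \frac{55176 - - \frac{139}{2}}{-357488 - 16250} = \frac{55176 + \left(- \frac{55}{2} + 97\right)}{-357488 - 16250} = \frac{55176 + \frac{139}{2}}{-373738} = \frac{110491}{2} \left(- \frac{1}{373738}\right) = - \frac{110491}{747476}$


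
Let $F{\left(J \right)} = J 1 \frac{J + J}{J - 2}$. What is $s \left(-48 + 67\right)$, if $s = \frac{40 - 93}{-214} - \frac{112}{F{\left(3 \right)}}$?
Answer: $- \frac{218633}{1926} \approx -113.52$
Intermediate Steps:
$F{\left(J \right)} = \frac{2 J^{2}}{-2 + J}$ ($F{\left(J \right)} = J \frac{2 J}{-2 + J} = \frac{2 J^{2}}{-2 + J}$)
$s = - \frac{11507}{1926}$ ($s = \frac{40 - 93}{-214} - \frac{112}{2 \cdot 3^{2} \frac{1}{-2 + 3}} = \left(-53\right) \left(- \frac{1}{214}\right) - \frac{112}{2 \cdot 9 \cdot 1^{-1}} = \frac{53}{214} - \frac{112}{2 \cdot 9 \cdot 1} = \frac{53}{214} - \frac{112}{18} = \frac{53}{214} - \frac{56}{9} = - \frac{11507}{1926} \approx -5.9746$)
$s \left(-48 + 67\right) = - \frac{11507 \left(-48 + 67\right)}{1926} = \left(- \frac{11507}{1926}\right) 19 = - \frac{218633}{1926}$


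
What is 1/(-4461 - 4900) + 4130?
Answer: 38660929/9361 ≈ 4130.0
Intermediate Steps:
1/(-4461 - 4900) + 4130 = 1/(-9361) + 4130 = -1/9361 + 4130 = 38660929/9361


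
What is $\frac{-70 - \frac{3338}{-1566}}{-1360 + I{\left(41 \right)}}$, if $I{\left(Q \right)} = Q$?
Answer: $\frac{53141}{1032777} \approx 0.051454$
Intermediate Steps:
$\frac{-70 - \frac{3338}{-1566}}{-1360 + I{\left(41 \right)}} = \frac{-70 - \frac{3338}{-1566}}{-1360 + 41} = \frac{-70 - - \frac{1669}{783}}{-1319} = \left(-70 + \frac{1669}{783}\right) \left(- \frac{1}{1319}\right) = \left(- \frac{53141}{783}\right) \left(- \frac{1}{1319}\right) = \frac{53141}{1032777}$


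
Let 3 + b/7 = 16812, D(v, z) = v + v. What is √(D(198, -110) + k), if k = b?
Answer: √118059 ≈ 343.60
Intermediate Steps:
D(v, z) = 2*v
b = 117663 (b = -21 + 7*16812 = -21 + 117684 = 117663)
k = 117663
√(D(198, -110) + k) = √(2*198 + 117663) = √(396 + 117663) = √118059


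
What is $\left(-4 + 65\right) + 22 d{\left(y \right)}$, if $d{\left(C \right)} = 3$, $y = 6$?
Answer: $127$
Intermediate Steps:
$\left(-4 + 65\right) + 22 d{\left(y \right)} = \left(-4 + 65\right) + 22 \cdot 3 = 61 + 66 = 127$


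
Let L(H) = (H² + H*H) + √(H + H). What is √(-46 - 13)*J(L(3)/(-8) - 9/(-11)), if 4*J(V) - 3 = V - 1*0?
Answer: I*√59*(138 - 11*√6)/352 ≈ 2.4234*I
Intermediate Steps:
L(H) = 2*H² + √2*√H (L(H) = (H² + H²) + √(2*H) = 2*H² + √2*√H)
J(V) = ¾ + V/4 (J(V) = ¾ + (V - 1*0)/4 = ¾ + (V + 0)/4 = ¾ + V/4)
√(-46 - 13)*J(L(3)/(-8) - 9/(-11)) = √(-46 - 13)*(¾ + ((2*3² + √2*√3)/(-8) - 9/(-11))/4) = √(-59)*(¾ + ((2*9 + √6)*(-⅛) - 9*(-1/11))/4) = (I*√59)*(¾ + ((18 + √6)*(-⅛) + 9/11)/4) = (I*√59)*(¾ + ((-9/4 - √6/8) + 9/11)/4) = (I*√59)*(¾ + (-63/44 - √6/8)/4) = (I*√59)*(¾ + (-63/176 - √6/32)) = (I*√59)*(69/176 - √6/32) = I*√59*(69/176 - √6/32)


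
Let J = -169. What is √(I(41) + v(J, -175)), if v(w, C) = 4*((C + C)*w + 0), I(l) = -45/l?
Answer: √397722755/41 ≈ 486.41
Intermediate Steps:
v(w, C) = 8*C*w (v(w, C) = 4*((2*C)*w + 0) = 4*(2*C*w + 0) = 4*(2*C*w) = 8*C*w)
√(I(41) + v(J, -175)) = √(-45/41 + 8*(-175)*(-169)) = √(-45*1/41 + 236600) = √(-45/41 + 236600) = √(9700555/41) = √397722755/41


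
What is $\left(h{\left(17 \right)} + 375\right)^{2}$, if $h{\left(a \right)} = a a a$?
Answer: $27962944$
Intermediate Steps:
$h{\left(a \right)} = a^{3}$ ($h{\left(a \right)} = a^{2} a = a^{3}$)
$\left(h{\left(17 \right)} + 375\right)^{2} = \left(17^{3} + 375\right)^{2} = \left(4913 + 375\right)^{2} = 5288^{2} = 27962944$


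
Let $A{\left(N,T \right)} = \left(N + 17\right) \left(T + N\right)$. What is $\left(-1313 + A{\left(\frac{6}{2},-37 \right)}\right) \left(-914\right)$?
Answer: $1821602$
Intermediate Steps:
$A{\left(N,T \right)} = \left(17 + N\right) \left(N + T\right)$
$\left(-1313 + A{\left(\frac{6}{2},-37 \right)}\right) \left(-914\right) = \left(-1313 + \left(\left(\frac{6}{2}\right)^{2} + 17 \cdot \frac{6}{2} + 17 \left(-37\right) + \frac{6}{2} \left(-37\right)\right)\right) \left(-914\right) = \left(-1313 + \left(\left(6 \cdot \frac{1}{2}\right)^{2} + 17 \cdot 6 \cdot \frac{1}{2} - 629 + 6 \cdot \frac{1}{2} \left(-37\right)\right)\right) \left(-914\right) = \left(-1313 + \left(3^{2} + 17 \cdot 3 - 629 + 3 \left(-37\right)\right)\right) \left(-914\right) = \left(-1313 + \left(9 + 51 - 629 - 111\right)\right) \left(-914\right) = \left(-1313 - 680\right) \left(-914\right) = \left(-1993\right) \left(-914\right) = 1821602$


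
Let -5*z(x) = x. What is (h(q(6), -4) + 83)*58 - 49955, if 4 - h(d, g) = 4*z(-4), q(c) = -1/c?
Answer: -225473/5 ≈ -45095.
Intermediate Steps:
z(x) = -x/5
h(d, g) = ⅘ (h(d, g) = 4 - 4*(-⅕*(-4)) = 4 - 4*4/5 = 4 - 1*16/5 = 4 - 16/5 = ⅘)
(h(q(6), -4) + 83)*58 - 49955 = (⅘ + 83)*58 - 49955 = (419/5)*58 - 49955 = 24302/5 - 49955 = -225473/5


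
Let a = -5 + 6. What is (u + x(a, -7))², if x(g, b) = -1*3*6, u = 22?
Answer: 16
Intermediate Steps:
a = 1
x(g, b) = -18 (x(g, b) = -3*6 = -18)
(u + x(a, -7))² = (22 - 18)² = 4² = 16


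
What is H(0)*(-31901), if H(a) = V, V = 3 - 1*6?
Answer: 95703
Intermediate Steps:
V = -3 (V = 3 - 6 = -3)
H(a) = -3
H(0)*(-31901) = -3*(-31901) = 95703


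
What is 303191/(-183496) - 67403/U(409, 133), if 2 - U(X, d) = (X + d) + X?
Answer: 12080452629/174137704 ≈ 69.373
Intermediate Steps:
U(X, d) = 2 - d - 2*X (U(X, d) = 2 - ((X + d) + X) = 2 - (d + 2*X) = 2 + (-d - 2*X) = 2 - d - 2*X)
303191/(-183496) - 67403/U(409, 133) = 303191/(-183496) - 67403/(2 - 1*133 - 2*409) = 303191*(-1/183496) - 67403/(2 - 133 - 818) = -303191/183496 - 67403/(-949) = -303191/183496 - 67403*(-1/949) = -303191/183496 + 67403/949 = 12080452629/174137704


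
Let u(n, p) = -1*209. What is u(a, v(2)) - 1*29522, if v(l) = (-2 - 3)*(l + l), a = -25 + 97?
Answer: -29731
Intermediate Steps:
a = 72
v(l) = -10*l
u(n, p) = -209
u(a, v(2)) - 1*29522 = -209 - 1*29522 = -209 - 29522 = -29731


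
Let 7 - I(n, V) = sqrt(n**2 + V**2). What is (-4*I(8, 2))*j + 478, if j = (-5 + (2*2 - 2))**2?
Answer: 226 + 72*sqrt(17) ≈ 522.86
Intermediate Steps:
I(n, V) = 7 - sqrt(V**2 + n**2) (I(n, V) = 7 - sqrt(n**2 + V**2) = 7 - sqrt(V**2 + n**2))
j = 9 (j = (-5 + (4 - 2))**2 = (-5 + 2)**2 = (-3)**2 = 9)
(-4*I(8, 2))*j + 478 = -4*(7 - sqrt(2**2 + 8**2))*9 + 478 = -4*(7 - sqrt(4 + 64))*9 + 478 = -4*(7 - sqrt(68))*9 + 478 = -4*(7 - 2*sqrt(17))*9 + 478 = (-28 + 8*sqrt(17))*9 + 478 = (-252 + 72*sqrt(17)) + 478 = 226 + 72*sqrt(17)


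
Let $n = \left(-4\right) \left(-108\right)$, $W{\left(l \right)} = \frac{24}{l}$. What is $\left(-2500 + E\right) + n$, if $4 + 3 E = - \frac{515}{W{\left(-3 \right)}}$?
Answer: $- \frac{16383}{8} \approx -2047.9$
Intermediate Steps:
$n = 432$
$E = \frac{161}{8}$ ($E = - \frac{4}{3} + \frac{\left(-515\right) \frac{1}{24 \frac{1}{-3}}}{3} = - \frac{4}{3} + \frac{\left(-515\right) \frac{1}{24 \left(- \frac{1}{3}\right)}}{3} = - \frac{4}{3} + \frac{\left(-515\right) \frac{1}{-8}}{3} = - \frac{4}{3} + \frac{\left(-515\right) \left(- \frac{1}{8}\right)}{3} = - \frac{4}{3} + \frac{1}{3} \cdot \frac{515}{8} = - \frac{4}{3} + \frac{515}{24} = \frac{161}{8} \approx 20.125$)
$\left(-2500 + E\right) + n = \left(-2500 + \frac{161}{8}\right) + 432 = - \frac{19839}{8} + 432 = - \frac{16383}{8}$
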